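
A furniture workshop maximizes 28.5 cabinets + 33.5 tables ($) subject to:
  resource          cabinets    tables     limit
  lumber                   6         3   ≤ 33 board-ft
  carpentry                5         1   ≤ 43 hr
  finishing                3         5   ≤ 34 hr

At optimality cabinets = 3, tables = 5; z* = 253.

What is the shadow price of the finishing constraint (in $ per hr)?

Binding: lumber and finishing. Non-binding: carpentry (23 unused).
Since carpentry is not tight, its dual is 0.
The binding rows give the dual system: 6·y_lumber + 3·y_finishing = 28.5 and 3·y_lumber + 5·y_finishing = 33.5.
This yields shadow prices y_lumber = 2, y_finishing = 5.5.
Shadow price of finishing = 5.5.

5.5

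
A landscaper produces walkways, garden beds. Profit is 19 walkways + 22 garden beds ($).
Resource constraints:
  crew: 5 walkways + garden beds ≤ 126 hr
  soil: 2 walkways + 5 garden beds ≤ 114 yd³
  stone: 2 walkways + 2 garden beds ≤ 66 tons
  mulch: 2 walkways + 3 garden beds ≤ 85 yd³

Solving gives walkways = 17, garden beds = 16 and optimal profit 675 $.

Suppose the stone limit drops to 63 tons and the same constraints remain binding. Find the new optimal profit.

Check each constraint at x*: crew 101/126 (slack 25); soil 114/114 (tight); stone 66/66 (tight); mulch 82/85 (slack 3).
By complementary slackness, y = 0 for the non-binding constraints.
Dual feasibility on the basic columns requires 2·y_soil + 2·y_stone = 19, 5·y_soil + 2·y_stone = 22.
Solving: y_soil = 1, y_stone = 8.5.
Δz = y_stone·Δb = 8.5 × (-3) = -25.5, so new z* = 675 − 25.5 = 649.5.

649.5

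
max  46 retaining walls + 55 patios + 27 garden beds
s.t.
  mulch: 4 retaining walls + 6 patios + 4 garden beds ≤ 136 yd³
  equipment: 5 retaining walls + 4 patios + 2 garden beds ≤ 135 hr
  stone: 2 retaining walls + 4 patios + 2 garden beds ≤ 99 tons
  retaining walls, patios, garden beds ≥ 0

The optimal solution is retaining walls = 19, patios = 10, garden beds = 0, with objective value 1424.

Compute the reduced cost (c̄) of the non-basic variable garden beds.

-7

At the optimum: mulch uses 136 of 136 (binding); equipment uses 135 of 135 (binding); stone uses 78 of 99 (slack = 21).
Slack constraints have shadow price 0 (complementary slackness).
From A_Bᵀ y = c: 4·y_mulch + 5·y_equipment = 46; 6·y_mulch + 4·y_equipment = 55.
Solving: y_mulch = 6.5, y_equipment = 4.
Reduced cost of garden beds: c₃ − yᵀa₃ = 27 − (6.5·4 + 4·2) = 27 − 34 = -7.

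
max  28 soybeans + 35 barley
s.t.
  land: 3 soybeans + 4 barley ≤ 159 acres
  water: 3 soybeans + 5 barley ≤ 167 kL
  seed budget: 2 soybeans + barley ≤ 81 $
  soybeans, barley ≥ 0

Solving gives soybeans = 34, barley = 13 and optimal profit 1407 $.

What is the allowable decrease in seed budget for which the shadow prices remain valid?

Binding constraints: water, seed budget. The basis is B = [[3,5],[2,1]] with det -7.
Per unit decrease in seed budget, x* moves by d = (-0.7143, 0.4286).
The basis stays optimal until soybeans reaches 0; allowable decrease = 47.6 $.

47.6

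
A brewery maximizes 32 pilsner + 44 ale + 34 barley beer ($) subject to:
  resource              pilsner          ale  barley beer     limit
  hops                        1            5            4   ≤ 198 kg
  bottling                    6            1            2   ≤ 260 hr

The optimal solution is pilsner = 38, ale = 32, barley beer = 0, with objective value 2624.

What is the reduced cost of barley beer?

Both hops and bottling are binding at x*.
The binding rows give the dual system: 1·y_hops + 6·y_bottling = 32 and 5·y_hops + 1·y_bottling = 44.
This yields shadow prices y_hops = 8, y_bottling = 4.
Reduced cost of barley beer: c₃ − yᵀa₃ = 34 − (8·4 + 4·2) = 34 − 40 = -6.

-6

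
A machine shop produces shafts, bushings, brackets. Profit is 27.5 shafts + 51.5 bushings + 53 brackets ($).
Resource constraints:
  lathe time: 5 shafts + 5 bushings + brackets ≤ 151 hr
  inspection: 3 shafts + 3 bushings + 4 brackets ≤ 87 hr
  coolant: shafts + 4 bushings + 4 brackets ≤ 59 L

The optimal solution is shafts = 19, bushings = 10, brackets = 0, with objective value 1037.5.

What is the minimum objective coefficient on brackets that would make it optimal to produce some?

58

At the optimum: lathe time uses 145 of 151 (slack = 6); inspection uses 87 of 87 (binding); coolant uses 59 of 59 (binding).
By complementary slackness, y = 0 for the non-binding constraint.
From A_Bᵀ y = c: 3·y_inspection + 1·y_coolant = 27.5; 3·y_inspection + 4·y_coolant = 51.5.
Solving: y_inspection = 6.5, y_coolant = 8.
brackets enters the basis when its profit ≥ yᵀa₃ = 6.5·4 + 8·4 = 58.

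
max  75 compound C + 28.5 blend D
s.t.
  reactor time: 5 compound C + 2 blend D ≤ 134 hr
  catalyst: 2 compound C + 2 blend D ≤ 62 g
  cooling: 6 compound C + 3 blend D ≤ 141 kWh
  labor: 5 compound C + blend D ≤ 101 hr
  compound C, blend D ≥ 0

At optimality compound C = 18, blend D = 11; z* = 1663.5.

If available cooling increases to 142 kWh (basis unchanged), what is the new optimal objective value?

At the optimum: reactor time uses 112 of 134 (slack = 22); catalyst uses 58 of 62 (slack = 4); cooling uses 141 of 141 (binding); labor uses 101 of 101 (binding).
By complementary slackness, y = 0 for the non-binding constraints.
Dual feasibility on the basic columns requires 6·y_cooling + 5·y_labor = 75, 3·y_cooling + 1·y_labor = 28.5.
Solving: y_cooling = 7.5, y_labor = 6.
Δz = y_cooling·Δb = 7.5 × (1) = 7.5, so new z* = 1663.5 + 7.5 = 1671.

1671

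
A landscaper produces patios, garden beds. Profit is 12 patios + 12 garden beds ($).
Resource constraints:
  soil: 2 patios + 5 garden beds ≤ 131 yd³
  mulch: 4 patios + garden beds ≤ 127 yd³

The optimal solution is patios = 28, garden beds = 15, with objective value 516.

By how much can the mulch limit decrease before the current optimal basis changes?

Binding constraints: soil, mulch. The basis is B = [[2,5],[4,1]] with det -18.
Per unit decrease in mulch, x* moves by d = (-0.2778, 0.1111).
The basis stays optimal until patios reaches 0; allowable decrease = 100.8 yd³.

100.8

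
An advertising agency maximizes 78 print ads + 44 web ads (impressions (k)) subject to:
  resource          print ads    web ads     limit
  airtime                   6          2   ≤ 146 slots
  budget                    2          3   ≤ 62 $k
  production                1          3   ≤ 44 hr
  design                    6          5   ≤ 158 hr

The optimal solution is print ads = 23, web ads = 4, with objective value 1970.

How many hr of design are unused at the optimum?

0

design used = 6·23 + 5·4 = 158; slack = 158 − 158 = 0.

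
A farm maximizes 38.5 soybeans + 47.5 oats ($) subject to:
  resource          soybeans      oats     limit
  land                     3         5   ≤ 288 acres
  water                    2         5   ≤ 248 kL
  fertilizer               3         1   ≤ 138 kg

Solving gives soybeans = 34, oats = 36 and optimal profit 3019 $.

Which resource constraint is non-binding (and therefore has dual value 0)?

land

land: 282/288 (slack 6)
water: 248/248 (binding)
fertilizer: 138/138 (binding)
By complementary slackness, a constraint with positive slack has shadow price 0 → land.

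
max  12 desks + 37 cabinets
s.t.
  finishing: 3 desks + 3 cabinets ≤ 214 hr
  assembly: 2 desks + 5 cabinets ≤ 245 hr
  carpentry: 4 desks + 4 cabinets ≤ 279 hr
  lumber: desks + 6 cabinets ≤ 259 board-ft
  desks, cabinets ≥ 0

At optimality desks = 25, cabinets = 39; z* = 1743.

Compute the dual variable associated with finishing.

0

At the optimum: finishing uses 192 of 214 (slack = 22); assembly uses 245 of 245 (binding); carpentry uses 256 of 279 (slack = 23); lumber uses 259 of 259 (binding).
Since finishing, carpentry are not tight, their duals are 0.
Dual feasibility on the basic columns requires 2·y_assembly + 1·y_lumber = 12, 5·y_assembly + 6·y_lumber = 37.
This yields shadow prices y_assembly = 5, y_lumber = 2.
Shadow price of finishing = 0.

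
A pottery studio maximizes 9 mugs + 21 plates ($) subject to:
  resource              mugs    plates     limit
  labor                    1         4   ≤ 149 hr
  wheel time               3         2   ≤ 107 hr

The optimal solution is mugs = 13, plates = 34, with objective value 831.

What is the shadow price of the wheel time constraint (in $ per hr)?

1.5

Both labor and wheel time are binding at x*.
Dual feasibility on the basic columns requires 1·y_labor + 3·y_wheel time = 9, 4·y_labor + 2·y_wheel time = 21.
→ y_labor = 4.5 and y_wheel time = 1.5.
Shadow price of wheel time = 1.5.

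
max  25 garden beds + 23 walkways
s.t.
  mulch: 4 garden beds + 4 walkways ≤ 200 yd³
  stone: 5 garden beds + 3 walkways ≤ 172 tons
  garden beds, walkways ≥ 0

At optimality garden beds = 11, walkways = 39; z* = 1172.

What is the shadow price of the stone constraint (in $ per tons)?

At the optimum: mulch uses 200 of 200 (binding); stone uses 172 of 172 (binding).
The binding rows give the dual system: 4·y_mulch + 5·y_stone = 25 and 4·y_mulch + 3·y_stone = 23.
This yields shadow prices y_mulch = 5, y_stone = 1.
Shadow price of stone = 1.

1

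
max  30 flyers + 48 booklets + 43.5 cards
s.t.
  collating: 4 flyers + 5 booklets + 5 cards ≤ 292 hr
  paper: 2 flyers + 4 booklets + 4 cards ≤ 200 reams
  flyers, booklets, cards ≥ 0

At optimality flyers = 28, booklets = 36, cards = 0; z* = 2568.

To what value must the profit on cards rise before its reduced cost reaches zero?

Both collating and paper are binding at x*.
From A_Bᵀ y = c: 4·y_collating + 2·y_paper = 30; 5·y_collating + 4·y_paper = 48.
This yields shadow prices y_collating = 4, y_paper = 7.
cards enters the basis when its profit ≥ yᵀa₃ = 4·5 + 7·4 = 48.

48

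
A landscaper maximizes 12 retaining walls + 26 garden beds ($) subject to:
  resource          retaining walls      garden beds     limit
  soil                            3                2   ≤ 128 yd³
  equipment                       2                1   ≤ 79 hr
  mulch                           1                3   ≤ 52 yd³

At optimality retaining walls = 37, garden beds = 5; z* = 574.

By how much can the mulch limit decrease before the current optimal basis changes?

12.5

Binding constraints: equipment, mulch. The basis is B = [[2,1],[1,3]] with det 5.
Per unit decrease in mulch, x* moves by d = (0.2, -0.4).
The basis stays optimal until garden beds reaches 0; allowable decrease = 12.5 yd³.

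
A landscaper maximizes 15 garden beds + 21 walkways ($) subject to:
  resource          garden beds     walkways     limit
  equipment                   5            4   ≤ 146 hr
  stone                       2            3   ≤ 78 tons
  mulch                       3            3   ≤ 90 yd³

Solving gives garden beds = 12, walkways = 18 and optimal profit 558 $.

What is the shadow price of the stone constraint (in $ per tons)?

6

Binding: stone and mulch. Non-binding: equipment (14 unused).
Slack constraints have shadow price 0 (complementary slackness).
Dual feasibility on the basic columns requires 2·y_stone + 3·y_mulch = 15, 3·y_stone + 3·y_mulch = 21.
Solving: y_stone = 6, y_mulch = 1.
Shadow price of stone = 6.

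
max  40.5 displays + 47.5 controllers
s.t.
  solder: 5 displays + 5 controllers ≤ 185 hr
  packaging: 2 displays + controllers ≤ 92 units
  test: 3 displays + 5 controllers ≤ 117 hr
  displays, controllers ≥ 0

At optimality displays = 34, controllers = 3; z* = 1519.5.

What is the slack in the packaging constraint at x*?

packaging used = 2·34 + 1·3 = 71; slack = 92 − 71 = 21.

21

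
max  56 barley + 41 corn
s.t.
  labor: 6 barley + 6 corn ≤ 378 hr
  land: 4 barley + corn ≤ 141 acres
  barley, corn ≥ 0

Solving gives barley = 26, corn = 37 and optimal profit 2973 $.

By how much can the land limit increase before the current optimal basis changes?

111

Binding constraints: labor, land. The basis is B = [[6,6],[4,1]] with det -18.
Per unit increase in land, x* moves by d = (0.3333, -0.3333).
The basis stays optimal until corn reaches 0; allowable increase = 111 acres.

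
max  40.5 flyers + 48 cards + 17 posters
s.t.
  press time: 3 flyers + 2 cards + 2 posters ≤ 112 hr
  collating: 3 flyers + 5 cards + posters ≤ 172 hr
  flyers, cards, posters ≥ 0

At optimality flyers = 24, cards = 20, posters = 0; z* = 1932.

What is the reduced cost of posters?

Both press time and collating are binding at x*.
Dual feasibility on the basic columns requires 3·y_press time + 3·y_collating = 40.5, 2·y_press time + 5·y_collating = 48.
→ y_press time = 6.5 and y_collating = 7.
Reduced cost of posters: c₃ − yᵀa₃ = 17 − (6.5·2 + 7·1) = 17 − 20 = -3.

-3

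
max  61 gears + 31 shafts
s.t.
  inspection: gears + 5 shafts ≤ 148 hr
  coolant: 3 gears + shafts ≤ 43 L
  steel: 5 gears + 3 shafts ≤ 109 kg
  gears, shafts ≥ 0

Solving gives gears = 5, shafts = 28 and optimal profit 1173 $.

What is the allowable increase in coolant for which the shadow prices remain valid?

22.4

Binding constraints: coolant, steel. The basis is B = [[3,1],[5,3]] with det 4.
Per unit increase in coolant, x* moves by d = (0.75, -1.25).
The basis stays optimal until shafts reaches 0; allowable increase = 22.4 L.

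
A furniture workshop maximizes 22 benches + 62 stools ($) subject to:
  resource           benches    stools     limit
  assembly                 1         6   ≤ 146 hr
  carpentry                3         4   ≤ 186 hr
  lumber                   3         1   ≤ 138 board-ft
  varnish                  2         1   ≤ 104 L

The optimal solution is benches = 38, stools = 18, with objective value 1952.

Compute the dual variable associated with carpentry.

Check each constraint at x*: assembly 146/146 (tight); carpentry 186/186 (tight); lumber 132/138 (slack 6); varnish 94/104 (slack 10).
Since lumber, varnish are not tight, their duals are 0.
From A_Bᵀ y = c: 1·y_assembly + 3·y_carpentry = 22; 6·y_assembly + 4·y_carpentry = 62.
This yields shadow prices y_assembly = 7, y_carpentry = 5.
Shadow price of carpentry = 5.

5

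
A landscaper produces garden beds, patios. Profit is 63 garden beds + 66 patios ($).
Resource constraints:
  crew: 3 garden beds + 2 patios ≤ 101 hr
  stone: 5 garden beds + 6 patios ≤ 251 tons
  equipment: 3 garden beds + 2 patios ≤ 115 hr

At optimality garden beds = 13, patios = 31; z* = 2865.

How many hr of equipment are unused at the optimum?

14

equipment used = 3·13 + 2·31 = 101; slack = 115 − 101 = 14.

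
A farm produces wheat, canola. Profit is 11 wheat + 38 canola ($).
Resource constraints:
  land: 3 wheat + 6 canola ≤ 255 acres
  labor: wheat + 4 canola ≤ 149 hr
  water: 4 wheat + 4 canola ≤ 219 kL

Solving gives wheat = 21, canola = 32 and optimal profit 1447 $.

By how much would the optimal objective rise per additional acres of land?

Binding: land and labor. Non-binding: water (7 unused).
Since water is not tight, its dual is 0.
Dual feasibility on the basic columns requires 3·y_land + 1·y_labor = 11, 6·y_land + 4·y_labor = 38.
Solving: y_land = 1, y_labor = 8.
Shadow price of land = 1.

1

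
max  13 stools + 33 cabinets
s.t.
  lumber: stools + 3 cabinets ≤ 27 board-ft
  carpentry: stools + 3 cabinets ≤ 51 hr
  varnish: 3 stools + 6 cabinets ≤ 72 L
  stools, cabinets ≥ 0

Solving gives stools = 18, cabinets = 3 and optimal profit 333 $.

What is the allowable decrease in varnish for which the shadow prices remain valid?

18

Binding constraints: lumber, varnish. The basis is B = [[1,3],[3,6]] with det -3.
Per unit decrease in varnish, x* moves by d = (-1, 0.3333).
The basis stays optimal until stools reaches 0; allowable decrease = 18 L.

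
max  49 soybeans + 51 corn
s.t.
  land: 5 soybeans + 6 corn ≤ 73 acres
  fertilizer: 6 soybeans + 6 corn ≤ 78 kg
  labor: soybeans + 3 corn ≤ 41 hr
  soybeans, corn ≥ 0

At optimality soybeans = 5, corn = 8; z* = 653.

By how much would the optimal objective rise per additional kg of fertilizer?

6.5

At the optimum: land uses 73 of 73 (binding); fertilizer uses 78 of 78 (binding); labor uses 29 of 41 (slack = 12).
Slack constraints have shadow price 0 (complementary slackness).
From A_Bᵀ y = c: 5·y_land + 6·y_fertilizer = 49; 6·y_land + 6·y_fertilizer = 51.
Solving: y_land = 2, y_fertilizer = 6.5.
Shadow price of fertilizer = 6.5.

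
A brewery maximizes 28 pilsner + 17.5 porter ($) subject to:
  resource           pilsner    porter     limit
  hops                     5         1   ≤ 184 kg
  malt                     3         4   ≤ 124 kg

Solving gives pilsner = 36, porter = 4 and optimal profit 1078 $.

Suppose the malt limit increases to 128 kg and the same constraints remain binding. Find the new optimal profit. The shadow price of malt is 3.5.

1092

Δb = 4, so new z* = 1078 + (3.5)·(4) = 1078 + 14 = 1092.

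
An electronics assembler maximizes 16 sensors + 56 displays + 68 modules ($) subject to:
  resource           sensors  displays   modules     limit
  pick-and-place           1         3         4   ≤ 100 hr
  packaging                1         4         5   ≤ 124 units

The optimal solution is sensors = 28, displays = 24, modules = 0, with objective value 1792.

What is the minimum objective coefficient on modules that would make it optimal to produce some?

Check each constraint at x*: pick-and-place 100/100 (tight); packaging 124/124 (tight).
The binding rows give the dual system: 1·y_pick-and-place + 1·y_packaging = 16 and 3·y_pick-and-place + 4·y_packaging = 56.
Solving: y_pick-and-place = 8, y_packaging = 8.
modules enters the basis when its profit ≥ yᵀa₃ = 8·4 + 8·5 = 72.

72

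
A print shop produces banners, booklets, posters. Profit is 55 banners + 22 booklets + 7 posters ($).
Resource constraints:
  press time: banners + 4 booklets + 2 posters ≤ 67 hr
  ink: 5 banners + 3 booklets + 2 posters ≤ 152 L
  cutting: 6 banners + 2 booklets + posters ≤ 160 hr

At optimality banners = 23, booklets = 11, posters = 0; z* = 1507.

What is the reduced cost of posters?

-4

At the optimum: press time uses 67 of 67 (binding); ink uses 148 of 152 (slack = 4); cutting uses 160 of 160 (binding).
Slack constraints have shadow price 0 (complementary slackness).
Dual feasibility on the basic columns requires 1·y_press time + 6·y_cutting = 55, 4·y_press time + 2·y_cutting = 22.
Solving: y_press time = 1, y_cutting = 9.
Reduced cost of posters: c₃ − yᵀa₃ = 7 − (1·2 + 9·1) = 7 − 11 = -4.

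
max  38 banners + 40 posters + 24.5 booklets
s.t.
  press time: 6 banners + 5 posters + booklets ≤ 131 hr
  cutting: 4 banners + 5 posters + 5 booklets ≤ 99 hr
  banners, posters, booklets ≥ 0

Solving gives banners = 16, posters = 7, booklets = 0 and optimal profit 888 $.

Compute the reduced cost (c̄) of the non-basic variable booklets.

Both press time and cutting are binding at x*.
From A_Bᵀ y = c: 6·y_press time + 4·y_cutting = 38; 5·y_press time + 5·y_cutting = 40.
This yields shadow prices y_press time = 3, y_cutting = 5.
Reduced cost of booklets: c₃ − yᵀa₃ = 24.5 − (3·1 + 5·5) = 24.5 − 28 = -3.5.

-3.5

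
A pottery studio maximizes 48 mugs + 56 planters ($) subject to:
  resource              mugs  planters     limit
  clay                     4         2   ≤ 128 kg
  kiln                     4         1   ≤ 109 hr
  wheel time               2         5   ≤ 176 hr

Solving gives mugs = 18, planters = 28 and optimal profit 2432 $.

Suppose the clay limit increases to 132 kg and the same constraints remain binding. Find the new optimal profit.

At the optimum: clay uses 128 of 128 (binding); kiln uses 100 of 109 (slack = 9); wheel time uses 176 of 176 (binding).
Slack constraints have shadow price 0 (complementary slackness).
Dual feasibility on the basic columns requires 4·y_clay + 2·y_wheel time = 48, 2·y_clay + 5·y_wheel time = 56.
This yields shadow prices y_clay = 8, y_wheel time = 8.
Δz = y_clay·Δb = 8 × (4) = 32, so new z* = 2432 + 32 = 2464.

2464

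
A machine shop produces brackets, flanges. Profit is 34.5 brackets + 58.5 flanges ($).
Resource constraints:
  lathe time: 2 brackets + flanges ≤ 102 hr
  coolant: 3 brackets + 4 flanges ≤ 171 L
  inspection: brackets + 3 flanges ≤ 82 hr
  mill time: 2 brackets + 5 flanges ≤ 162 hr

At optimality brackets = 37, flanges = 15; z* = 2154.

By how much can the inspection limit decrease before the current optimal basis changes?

13

Binding constraints: coolant, inspection. The basis is B = [[3,4],[1,3]] with det 5.
Per unit decrease in inspection, x* moves by d = (0.8, -0.6).
The basis stays optimal until lathe time becomes binding; allowable decrease = 13 hr.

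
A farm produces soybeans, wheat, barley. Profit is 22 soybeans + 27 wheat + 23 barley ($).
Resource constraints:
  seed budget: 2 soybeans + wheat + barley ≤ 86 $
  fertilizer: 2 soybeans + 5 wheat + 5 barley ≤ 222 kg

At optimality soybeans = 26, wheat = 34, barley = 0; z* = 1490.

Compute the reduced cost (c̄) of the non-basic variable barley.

Both seed budget and fertilizer are binding at x*.
Dual feasibility on the basic columns requires 2·y_seed budget + 2·y_fertilizer = 22, 1·y_seed budget + 5·y_fertilizer = 27.
Solving: y_seed budget = 7, y_fertilizer = 4.
Reduced cost of barley: c₃ − yᵀa₃ = 23 − (7·1 + 4·5) = 23 − 27 = -4.

-4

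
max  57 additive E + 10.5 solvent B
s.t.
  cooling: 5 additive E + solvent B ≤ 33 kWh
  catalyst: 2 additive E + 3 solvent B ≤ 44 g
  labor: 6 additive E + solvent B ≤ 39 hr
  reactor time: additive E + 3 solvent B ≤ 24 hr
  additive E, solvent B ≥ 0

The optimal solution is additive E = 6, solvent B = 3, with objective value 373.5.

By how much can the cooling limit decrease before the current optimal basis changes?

Binding constraints: cooling, labor. The basis is B = [[5,1],[6,1]] with det -1.
Per unit decrease in cooling, x* moves by d = (1, -6).
The basis stays optimal until solvent B reaches 0; allowable decrease = 0.5 kWh.

0.5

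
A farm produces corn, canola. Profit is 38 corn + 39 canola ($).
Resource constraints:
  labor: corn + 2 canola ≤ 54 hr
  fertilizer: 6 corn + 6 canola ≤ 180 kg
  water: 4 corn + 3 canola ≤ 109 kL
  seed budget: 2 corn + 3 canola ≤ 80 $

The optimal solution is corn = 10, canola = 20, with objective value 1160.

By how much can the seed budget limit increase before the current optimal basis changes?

Binding constraints: fertilizer, seed budget. The basis is B = [[6,6],[2,3]] with det 6.
Per unit increase in seed budget, x* moves by d = (-1, 1).
The basis stays optimal until labor becomes binding; allowable increase = 4 $.

4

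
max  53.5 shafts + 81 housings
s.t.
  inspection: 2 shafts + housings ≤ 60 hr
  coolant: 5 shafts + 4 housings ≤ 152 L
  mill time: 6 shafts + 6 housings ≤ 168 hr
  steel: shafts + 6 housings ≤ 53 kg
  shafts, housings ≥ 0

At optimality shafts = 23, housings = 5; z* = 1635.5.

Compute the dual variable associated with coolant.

Binding: mill time and steel. Non-binding: inspection (9 unused), coolant (17 unused).
Slack constraints have shadow price 0 (complementary slackness).
From A_Bᵀ y = c: 6·y_mill time + 1·y_steel = 53.5; 6·y_mill time + 6·y_steel = 81.
→ y_mill time = 8 and y_steel = 5.5.
Shadow price of coolant = 0.

0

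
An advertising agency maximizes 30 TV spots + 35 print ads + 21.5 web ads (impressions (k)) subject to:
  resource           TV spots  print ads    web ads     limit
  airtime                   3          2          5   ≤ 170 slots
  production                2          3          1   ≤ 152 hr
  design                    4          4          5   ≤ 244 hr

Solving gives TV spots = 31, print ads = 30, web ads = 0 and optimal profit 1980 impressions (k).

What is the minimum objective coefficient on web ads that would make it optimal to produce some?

At the optimum: airtime uses 153 of 170 (slack = 17); production uses 152 of 152 (binding); design uses 244 of 244 (binding).
Slack constraints have shadow price 0 (complementary slackness).
From A_Bᵀ y = c: 2·y_production + 4·y_design = 30; 3·y_production + 4·y_design = 35.
Solving: y_production = 5, y_design = 5.
web ads enters the basis when its profit ≥ yᵀa₃ = 5·1 + 5·5 = 30.

30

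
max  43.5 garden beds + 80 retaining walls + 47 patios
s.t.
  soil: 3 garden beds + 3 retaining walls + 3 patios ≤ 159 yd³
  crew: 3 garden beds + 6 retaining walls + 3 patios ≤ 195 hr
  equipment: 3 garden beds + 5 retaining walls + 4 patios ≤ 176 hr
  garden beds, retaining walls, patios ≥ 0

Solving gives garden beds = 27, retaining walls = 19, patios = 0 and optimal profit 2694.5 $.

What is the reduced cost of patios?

At the optimum: soil uses 138 of 159 (slack = 21); crew uses 195 of 195 (binding); equipment uses 176 of 176 (binding).
By complementary slackness, y = 0 for the non-binding constraint.
The binding rows give the dual system: 3·y_crew + 3·y_equipment = 43.5 and 6·y_crew + 5·y_equipment = 80.
Solving: y_crew = 7.5, y_equipment = 7.
Reduced cost of patios: c₃ − yᵀa₃ = 47 − (7.5·3 + 7·4) = 47 − 50.5 = -3.5.

-3.5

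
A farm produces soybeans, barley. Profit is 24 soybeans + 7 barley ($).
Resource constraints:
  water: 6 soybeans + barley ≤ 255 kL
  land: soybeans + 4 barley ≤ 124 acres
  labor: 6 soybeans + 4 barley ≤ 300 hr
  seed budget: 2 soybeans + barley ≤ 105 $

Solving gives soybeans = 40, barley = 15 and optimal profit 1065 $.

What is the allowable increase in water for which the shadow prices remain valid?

Binding constraints: water, labor. The basis is B = [[6,1],[6,4]] with det 18.
Per unit increase in water, x* moves by d = (0.2222, -0.3333).
The basis stays optimal until barley reaches 0; allowable increase = 45 kL.

45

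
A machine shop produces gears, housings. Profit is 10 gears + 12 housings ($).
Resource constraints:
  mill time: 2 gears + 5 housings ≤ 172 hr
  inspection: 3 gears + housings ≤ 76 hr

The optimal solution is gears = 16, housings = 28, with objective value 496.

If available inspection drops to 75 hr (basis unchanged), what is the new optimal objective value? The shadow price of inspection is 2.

Δb = -1, so new z* = 496 + (2)·(-1) = 496 − 2 = 494.

494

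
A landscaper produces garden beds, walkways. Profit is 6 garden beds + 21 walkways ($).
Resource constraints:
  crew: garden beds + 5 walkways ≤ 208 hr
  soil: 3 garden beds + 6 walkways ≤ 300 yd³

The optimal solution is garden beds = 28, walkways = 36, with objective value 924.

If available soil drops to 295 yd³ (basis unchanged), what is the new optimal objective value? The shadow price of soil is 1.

919

Δb = -5, so new z* = 924 + (1)·(-5) = 924 − 5 = 919.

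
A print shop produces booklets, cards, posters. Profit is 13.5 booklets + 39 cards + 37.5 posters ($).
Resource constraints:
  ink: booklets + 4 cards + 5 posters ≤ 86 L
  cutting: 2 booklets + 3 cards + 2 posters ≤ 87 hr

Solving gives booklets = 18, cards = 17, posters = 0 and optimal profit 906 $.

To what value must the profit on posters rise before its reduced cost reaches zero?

43.5

Both ink and cutting are binding at x*.
The binding rows give the dual system: 1·y_ink + 2·y_cutting = 13.5 and 4·y_ink + 3·y_cutting = 39.
→ y_ink = 7.5 and y_cutting = 3.
posters enters the basis when its profit ≥ yᵀa₃ = 7.5·5 + 3·2 = 43.5.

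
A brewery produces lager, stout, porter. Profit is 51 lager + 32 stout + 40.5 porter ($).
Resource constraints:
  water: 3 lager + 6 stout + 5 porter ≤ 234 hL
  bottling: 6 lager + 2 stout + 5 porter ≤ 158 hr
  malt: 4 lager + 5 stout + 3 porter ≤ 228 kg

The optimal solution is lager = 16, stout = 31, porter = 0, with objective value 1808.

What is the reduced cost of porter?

Check each constraint at x*: water 234/234 (tight); bottling 158/158 (tight); malt 219/228 (slack 9).
Slack constraints have shadow price 0 (complementary slackness).
Dual feasibility on the basic columns requires 3·y_water + 6·y_bottling = 51, 6·y_water + 2·y_bottling = 32.
This yields shadow prices y_water = 3, y_bottling = 7.
Reduced cost of porter: c₃ − yᵀa₃ = 40.5 − (3·5 + 7·5) = 40.5 − 50 = -9.5.

-9.5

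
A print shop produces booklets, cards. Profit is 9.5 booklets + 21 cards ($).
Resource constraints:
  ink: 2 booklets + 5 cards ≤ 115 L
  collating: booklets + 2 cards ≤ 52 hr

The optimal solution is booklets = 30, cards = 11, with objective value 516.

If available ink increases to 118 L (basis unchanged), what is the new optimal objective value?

522

Check each constraint at x*: ink 115/115 (tight); collating 52/52 (tight).
From A_Bᵀ y = c: 2·y_ink + 1·y_collating = 9.5; 5·y_ink + 2·y_collating = 21.
→ y_ink = 2 and y_collating = 5.5.
Δz = y_ink·Δb = 2 × (3) = 6, so new z* = 516 + 6 = 522.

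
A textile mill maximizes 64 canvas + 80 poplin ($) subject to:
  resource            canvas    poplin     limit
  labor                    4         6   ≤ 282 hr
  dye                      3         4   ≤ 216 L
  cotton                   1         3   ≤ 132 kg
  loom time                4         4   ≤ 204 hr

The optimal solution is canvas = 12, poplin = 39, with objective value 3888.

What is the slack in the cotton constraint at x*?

3

cotton used = 1·12 + 3·39 = 129; slack = 132 − 129 = 3.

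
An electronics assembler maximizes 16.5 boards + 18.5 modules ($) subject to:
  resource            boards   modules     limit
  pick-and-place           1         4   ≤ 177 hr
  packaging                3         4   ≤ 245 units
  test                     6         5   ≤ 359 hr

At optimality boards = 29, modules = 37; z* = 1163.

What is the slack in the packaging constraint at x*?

packaging used = 3·29 + 4·37 = 235; slack = 245 − 235 = 10.

10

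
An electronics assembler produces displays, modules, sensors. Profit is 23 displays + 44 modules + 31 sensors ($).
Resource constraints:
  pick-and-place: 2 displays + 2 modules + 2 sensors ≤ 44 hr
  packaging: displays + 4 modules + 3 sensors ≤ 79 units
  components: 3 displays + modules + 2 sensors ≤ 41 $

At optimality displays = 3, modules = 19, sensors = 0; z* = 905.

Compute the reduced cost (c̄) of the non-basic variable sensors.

-6

At the optimum: pick-and-place uses 44 of 44 (binding); packaging uses 79 of 79 (binding); components uses 28 of 41 (slack = 13).
Since components is not tight, its dual is 0.
Dual feasibility on the basic columns requires 2·y_pick-and-place + 1·y_packaging = 23, 2·y_pick-and-place + 4·y_packaging = 44.
Solving: y_pick-and-place = 8, y_packaging = 7.
Reduced cost of sensors: c₃ − yᵀa₃ = 31 − (8·2 + 7·3) = 31 − 37 = -6.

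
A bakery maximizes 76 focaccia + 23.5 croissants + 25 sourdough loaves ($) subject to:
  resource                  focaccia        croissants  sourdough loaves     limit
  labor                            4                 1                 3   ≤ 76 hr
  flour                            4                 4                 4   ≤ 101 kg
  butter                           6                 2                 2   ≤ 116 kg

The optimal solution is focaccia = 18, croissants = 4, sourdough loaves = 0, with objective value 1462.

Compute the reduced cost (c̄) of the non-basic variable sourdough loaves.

Binding: labor and butter. Non-binding: flour (13 unused).
By complementary slackness, y = 0 for the non-binding constraint.
From A_Bᵀ y = c: 4·y_labor + 6·y_butter = 76; 1·y_labor + 2·y_butter = 23.5.
This yields shadow prices y_labor = 5.5, y_butter = 9.
Reduced cost of sourdough loaves: c₃ − yᵀa₃ = 25 − (5.5·3 + 9·2) = 25 − 34.5 = -9.5.

-9.5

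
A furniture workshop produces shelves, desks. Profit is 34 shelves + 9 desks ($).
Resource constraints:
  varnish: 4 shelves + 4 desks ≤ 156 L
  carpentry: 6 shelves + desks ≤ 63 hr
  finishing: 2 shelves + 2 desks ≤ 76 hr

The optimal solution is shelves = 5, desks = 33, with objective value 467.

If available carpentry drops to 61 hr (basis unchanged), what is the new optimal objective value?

At the optimum: varnish uses 152 of 156 (slack = 4); carpentry uses 63 of 63 (binding); finishing uses 76 of 76 (binding).
Since varnish is not tight, its dual is 0.
Dual feasibility on the basic columns requires 6·y_carpentry + 2·y_finishing = 34, 1·y_carpentry + 2·y_finishing = 9.
Solving: y_carpentry = 5, y_finishing = 2.
Δz = y_carpentry·Δb = 5 × (-2) = -10, so new z* = 467 − 10 = 457.

457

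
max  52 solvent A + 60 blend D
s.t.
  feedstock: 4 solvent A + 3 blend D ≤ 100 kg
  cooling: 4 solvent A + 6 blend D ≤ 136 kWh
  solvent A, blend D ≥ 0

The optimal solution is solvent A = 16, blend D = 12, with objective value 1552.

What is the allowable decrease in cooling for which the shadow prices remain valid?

36

Binding constraints: feedstock, cooling. The basis is B = [[4,3],[4,6]] with det 12.
Per unit decrease in cooling, x* moves by d = (0.25, -0.3333).
The basis stays optimal until blend D reaches 0; allowable decrease = 36 kWh.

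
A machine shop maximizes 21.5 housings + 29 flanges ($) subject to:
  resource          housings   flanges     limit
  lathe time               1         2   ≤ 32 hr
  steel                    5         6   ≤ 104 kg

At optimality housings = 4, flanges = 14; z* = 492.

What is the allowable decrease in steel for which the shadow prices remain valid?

8

Binding constraints: lathe time, steel. The basis is B = [[1,2],[5,6]] with det -4.
Per unit decrease in steel, x* moves by d = (-0.5, 0.25).
The basis stays optimal until housings reaches 0; allowable decrease = 8 kg.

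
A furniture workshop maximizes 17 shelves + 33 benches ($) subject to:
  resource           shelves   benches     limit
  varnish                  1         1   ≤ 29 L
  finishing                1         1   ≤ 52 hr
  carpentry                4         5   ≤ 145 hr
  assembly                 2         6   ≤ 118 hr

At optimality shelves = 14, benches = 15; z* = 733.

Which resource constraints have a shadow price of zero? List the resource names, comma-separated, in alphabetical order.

varnish: 29/29 (binding)
finishing: 29/52 (slack 23)
carpentry: 131/145 (slack 14)
assembly: 118/118 (binding)
By complementary slackness, a constraint with positive slack has shadow price 0 → carpentry, finishing.

carpentry, finishing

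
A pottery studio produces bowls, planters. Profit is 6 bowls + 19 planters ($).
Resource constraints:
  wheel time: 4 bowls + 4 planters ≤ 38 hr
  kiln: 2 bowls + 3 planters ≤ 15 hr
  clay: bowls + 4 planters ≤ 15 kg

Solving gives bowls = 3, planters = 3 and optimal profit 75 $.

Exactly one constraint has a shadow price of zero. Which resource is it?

wheel time

wheel time: 24/38 (slack 14)
kiln: 15/15 (binding)
clay: 15/15 (binding)
By complementary slackness, a constraint with positive slack has shadow price 0 → wheel time.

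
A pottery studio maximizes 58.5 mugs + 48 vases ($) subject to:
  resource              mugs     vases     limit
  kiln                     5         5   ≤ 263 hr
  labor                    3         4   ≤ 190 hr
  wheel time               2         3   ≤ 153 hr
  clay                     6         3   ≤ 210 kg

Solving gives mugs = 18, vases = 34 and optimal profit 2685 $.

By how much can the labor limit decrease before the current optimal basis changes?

85

Binding constraints: labor, clay. The basis is B = [[3,4],[6,3]] with det -15.
Per unit decrease in labor, x* moves by d = (0.2, -0.4).
The basis stays optimal until vases reaches 0; allowable decrease = 85 hr.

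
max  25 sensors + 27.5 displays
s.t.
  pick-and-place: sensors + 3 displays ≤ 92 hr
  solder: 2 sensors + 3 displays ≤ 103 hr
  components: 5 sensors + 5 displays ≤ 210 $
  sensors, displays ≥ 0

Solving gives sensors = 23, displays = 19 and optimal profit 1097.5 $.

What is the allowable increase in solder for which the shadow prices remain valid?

6

Binding constraints: solder, components. The basis is B = [[2,3],[5,5]] with det -5.
Per unit increase in solder, x* moves by d = (-1, 1).
The basis stays optimal until pick-and-place becomes binding; allowable increase = 6 hr.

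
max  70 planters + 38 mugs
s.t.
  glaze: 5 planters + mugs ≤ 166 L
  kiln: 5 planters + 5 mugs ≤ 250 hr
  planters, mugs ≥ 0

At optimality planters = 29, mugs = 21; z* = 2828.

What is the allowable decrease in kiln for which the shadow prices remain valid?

84

Binding constraints: glaze, kiln. The basis is B = [[5,1],[5,5]] with det 20.
Per unit decrease in kiln, x* moves by d = (0.05, -0.25).
The basis stays optimal until mugs reaches 0; allowable decrease = 84 hr.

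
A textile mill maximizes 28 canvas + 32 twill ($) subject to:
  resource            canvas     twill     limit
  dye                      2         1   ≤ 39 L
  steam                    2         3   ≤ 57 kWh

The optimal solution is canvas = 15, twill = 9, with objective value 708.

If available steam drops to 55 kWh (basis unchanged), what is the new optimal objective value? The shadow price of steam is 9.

Δb = -2, so new z* = 708 + (9)·(-2) = 708 − 18 = 690.

690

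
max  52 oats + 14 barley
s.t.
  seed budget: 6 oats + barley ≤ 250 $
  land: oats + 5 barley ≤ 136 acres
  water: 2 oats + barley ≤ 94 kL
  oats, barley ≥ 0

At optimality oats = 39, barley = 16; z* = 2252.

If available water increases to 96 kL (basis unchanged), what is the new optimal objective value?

Check each constraint at x*: seed budget 250/250 (tight); land 119/136 (slack 17); water 94/94 (tight).
Slack constraints have shadow price 0 (complementary slackness).
From A_Bᵀ y = c: 6·y_seed budget + 2·y_water = 52; 1·y_seed budget + 1·y_water = 14.
Solving: y_seed budget = 6, y_water = 8.
Δz = y_water·Δb = 8 × (2) = 16, so new z* = 2252 + 16 = 2268.

2268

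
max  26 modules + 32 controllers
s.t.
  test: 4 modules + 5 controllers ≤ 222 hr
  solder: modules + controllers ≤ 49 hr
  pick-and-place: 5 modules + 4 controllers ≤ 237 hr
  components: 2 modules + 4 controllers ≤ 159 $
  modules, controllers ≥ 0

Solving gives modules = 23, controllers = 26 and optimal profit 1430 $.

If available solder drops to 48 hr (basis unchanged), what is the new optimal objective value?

Binding: test and solder. Non-binding: pick-and-place (18 unused), components (9 unused).
Since pick-and-place, components are not tight, their duals are 0.
The binding rows give the dual system: 4·y_test + 1·y_solder = 26 and 5·y_test + 1·y_solder = 32.
Solving: y_test = 6, y_solder = 2.
Δz = y_solder·Δb = 2 × (-1) = -2, so new z* = 1430 − 2 = 1428.

1428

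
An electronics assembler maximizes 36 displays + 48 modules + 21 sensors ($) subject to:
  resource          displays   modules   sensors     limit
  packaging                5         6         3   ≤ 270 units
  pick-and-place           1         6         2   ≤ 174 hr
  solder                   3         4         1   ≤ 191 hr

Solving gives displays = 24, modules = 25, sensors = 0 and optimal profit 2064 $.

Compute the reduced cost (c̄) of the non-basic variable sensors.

Check each constraint at x*: packaging 270/270 (tight); pick-and-place 174/174 (tight); solder 172/191 (slack 19).
Since solder is not tight, its dual is 0.
Dual feasibility on the basic columns requires 5·y_packaging + 1·y_pick-and-place = 36, 6·y_packaging + 6·y_pick-and-place = 48.
→ y_packaging = 7 and y_pick-and-place = 1.
Reduced cost of sensors: c₃ − yᵀa₃ = 21 − (7·3 + 1·2) = 21 − 23 = -2.

-2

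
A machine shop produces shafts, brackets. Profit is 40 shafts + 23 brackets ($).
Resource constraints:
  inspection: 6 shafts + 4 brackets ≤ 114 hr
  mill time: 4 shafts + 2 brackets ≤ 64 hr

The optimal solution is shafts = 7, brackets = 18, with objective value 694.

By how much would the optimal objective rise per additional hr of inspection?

3

Both inspection and mill time are binding at x*.
The binding rows give the dual system: 6·y_inspection + 4·y_mill time = 40 and 4·y_inspection + 2·y_mill time = 23.
Solving: y_inspection = 3, y_mill time = 5.5.
Shadow price of inspection = 3.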